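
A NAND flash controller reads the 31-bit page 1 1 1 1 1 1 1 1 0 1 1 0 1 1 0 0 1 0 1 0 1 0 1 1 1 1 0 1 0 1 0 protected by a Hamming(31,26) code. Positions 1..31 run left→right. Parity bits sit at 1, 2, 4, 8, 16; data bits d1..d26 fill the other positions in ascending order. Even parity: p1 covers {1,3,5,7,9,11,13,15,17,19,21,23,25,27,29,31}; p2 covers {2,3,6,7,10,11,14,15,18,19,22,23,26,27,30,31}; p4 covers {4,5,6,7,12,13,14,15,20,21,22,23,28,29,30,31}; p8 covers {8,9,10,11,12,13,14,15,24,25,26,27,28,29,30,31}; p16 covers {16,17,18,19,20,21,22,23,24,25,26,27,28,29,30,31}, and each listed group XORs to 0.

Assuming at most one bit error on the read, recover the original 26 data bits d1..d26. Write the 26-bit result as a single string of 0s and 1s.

s1 (pos 1,3,5,7,9,11,13,15,17,19,21,23,25,27,29,31): 1⊕1⊕1⊕1⊕0⊕1⊕1⊕0⊕1⊕1⊕1⊕1⊕1⊕0⊕0⊕0 = 1
s2 (pos 2,3,6,7,10,11,14,15,18,19,22,23,26,27,30,31): 1⊕1⊕1⊕1⊕1⊕1⊕1⊕0⊕0⊕1⊕0⊕1⊕1⊕0⊕1⊕0 = 1
s4 (pos 4,5,6,7,12,13,14,15,20,21,22,23,28,29,30,31): 1⊕1⊕1⊕1⊕0⊕1⊕1⊕0⊕0⊕1⊕0⊕1⊕1⊕0⊕1⊕0 = 0
s8 (pos 8,9,10,11,12,13,14,15,24,25,26,27,28,29,30,31): 1⊕0⊕1⊕1⊕0⊕1⊕1⊕0⊕1⊕1⊕1⊕0⊕1⊕0⊕1⊕0 = 0
s16 (pos 16,17,18,19,20,21,22,23,24,25,26,27,28,29,30,31): 0⊕1⊕0⊕1⊕0⊕1⊕0⊕1⊕1⊕1⊕1⊕0⊕1⊕0⊕1⊕0 = 1
Syndrome s16…s1 = 10011 → error at position 19.
Flip position 19: 1111111101101100101010111101010 → 1111111101101100100010111101010
Read data bits from positions 3,5,6,7,9,10,11,12,13,14,15,17,18,19,20,21,22,23,24,25,26,27,28,29,30,31: 11110110110100010111101010

11110110110100010111101010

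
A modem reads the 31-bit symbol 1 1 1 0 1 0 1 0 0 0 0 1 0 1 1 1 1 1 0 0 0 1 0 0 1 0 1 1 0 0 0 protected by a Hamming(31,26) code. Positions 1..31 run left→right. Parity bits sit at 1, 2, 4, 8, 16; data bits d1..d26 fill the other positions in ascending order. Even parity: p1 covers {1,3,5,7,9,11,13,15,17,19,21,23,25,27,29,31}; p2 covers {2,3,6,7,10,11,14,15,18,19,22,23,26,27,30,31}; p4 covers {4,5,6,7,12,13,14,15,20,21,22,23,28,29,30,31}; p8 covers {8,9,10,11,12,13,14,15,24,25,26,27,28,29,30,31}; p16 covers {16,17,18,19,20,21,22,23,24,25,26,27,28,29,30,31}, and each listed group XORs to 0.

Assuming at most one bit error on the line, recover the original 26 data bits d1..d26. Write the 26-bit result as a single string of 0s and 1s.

11010001011110101001011000

s1 (pos 1,3,5,7,9,11,13,15,17,19,21,23,25,27,29,31): 1⊕1⊕1⊕1⊕0⊕0⊕0⊕1⊕1⊕0⊕0⊕0⊕1⊕1⊕0⊕0 = 0
s2 (pos 2,3,6,7,10,11,14,15,18,19,22,23,26,27,30,31): 1⊕1⊕0⊕1⊕0⊕0⊕1⊕1⊕1⊕0⊕1⊕0⊕0⊕1⊕0⊕0 = 0
s4 (pos 4,5,6,7,12,13,14,15,20,21,22,23,28,29,30,31): 0⊕1⊕0⊕1⊕1⊕0⊕1⊕1⊕0⊕0⊕1⊕0⊕1⊕0⊕0⊕0 = 1
s8 (pos 8,9,10,11,12,13,14,15,24,25,26,27,28,29,30,31): 0⊕0⊕0⊕0⊕1⊕0⊕1⊕1⊕0⊕1⊕0⊕1⊕1⊕0⊕0⊕0 = 0
s16 (pos 16,17,18,19,20,21,22,23,24,25,26,27,28,29,30,31): 1⊕1⊕1⊕0⊕0⊕0⊕1⊕0⊕0⊕1⊕0⊕1⊕1⊕0⊕0⊕0 = 1
Syndrome s16…s1 = 10100 → error at position 20.
Flip position 20: 1110101000010111110001001011000 → 1110101000010111110101001011000
Read data bits from positions 3,5,6,7,9,10,11,12,13,14,15,17,18,19,20,21,22,23,24,25,26,27,28,29,30,31: 11010001011110101001011000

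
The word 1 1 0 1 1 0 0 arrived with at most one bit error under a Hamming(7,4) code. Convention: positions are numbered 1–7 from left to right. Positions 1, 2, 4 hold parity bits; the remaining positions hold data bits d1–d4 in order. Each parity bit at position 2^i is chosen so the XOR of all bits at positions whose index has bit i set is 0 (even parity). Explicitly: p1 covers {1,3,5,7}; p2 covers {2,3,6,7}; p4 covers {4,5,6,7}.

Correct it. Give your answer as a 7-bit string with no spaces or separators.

s1 (pos 1,3,5,7): 1⊕0⊕1⊕0 = 0
s2 (pos 2,3,6,7): 1⊕0⊕0⊕0 = 1
s4 (pos 4,5,6,7): 1⊕1⊕0⊕0 = 0
Syndrome s4…s1 = 010 → error at position 2.
Flip position 2: 1101100 → 1001100

1001100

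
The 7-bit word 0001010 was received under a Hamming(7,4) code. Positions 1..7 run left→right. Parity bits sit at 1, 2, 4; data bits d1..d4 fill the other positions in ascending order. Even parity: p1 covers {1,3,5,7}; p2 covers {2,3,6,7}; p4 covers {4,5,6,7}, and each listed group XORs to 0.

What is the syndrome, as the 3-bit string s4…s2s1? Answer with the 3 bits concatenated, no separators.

s1 (pos 1,3,5,7): 0⊕0⊕0⊕0 = 0
s2 (pos 2,3,6,7): 0⊕0⊕1⊕0 = 1
s4 (pos 4,5,6,7): 1⊕0⊕1⊕0 = 0
Syndrome s4…s1 = 010 → error at position 2.

010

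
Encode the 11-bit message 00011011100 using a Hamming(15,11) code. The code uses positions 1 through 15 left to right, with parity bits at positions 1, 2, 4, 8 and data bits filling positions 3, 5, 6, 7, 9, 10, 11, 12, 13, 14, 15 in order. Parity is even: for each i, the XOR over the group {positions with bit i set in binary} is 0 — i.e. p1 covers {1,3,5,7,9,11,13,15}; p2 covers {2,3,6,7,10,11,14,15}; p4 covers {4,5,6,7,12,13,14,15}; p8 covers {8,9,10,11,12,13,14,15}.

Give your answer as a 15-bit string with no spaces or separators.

000100101011100

Place data at non-parity positions: p1 p2 0 p4 0 0 1 p8 1 0 1 1 1 0 0
p1 (pos 1,3,5,7,9,11,13,15): XOR of data positions = 0⊕0⊕1⊕1⊕1⊕1⊕0 = 0
p2 (pos 2,3,6,7,10,11,14,15): XOR of data positions = 0⊕0⊕1⊕0⊕1⊕0⊕0 = 0
p4 (pos 4,5,6,7,12,13,14,15): XOR of data positions = 0⊕0⊕1⊕1⊕1⊕0⊕0 = 1
p8 (pos 8,9,10,11,12,13,14,15): XOR of data positions = 1⊕0⊕1⊕1⊕1⊕0⊕0 = 0
Codeword: 000100101011100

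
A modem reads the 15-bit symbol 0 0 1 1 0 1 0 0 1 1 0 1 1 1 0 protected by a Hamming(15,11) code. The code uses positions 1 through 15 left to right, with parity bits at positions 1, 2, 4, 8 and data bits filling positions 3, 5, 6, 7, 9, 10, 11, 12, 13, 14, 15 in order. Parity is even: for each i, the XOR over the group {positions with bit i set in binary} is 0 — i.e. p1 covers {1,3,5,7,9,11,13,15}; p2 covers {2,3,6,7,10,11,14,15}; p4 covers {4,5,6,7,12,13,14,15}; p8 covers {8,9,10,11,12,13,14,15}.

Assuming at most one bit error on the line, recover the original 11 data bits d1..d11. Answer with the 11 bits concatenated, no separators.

s1 (pos 1,3,5,7,9,11,13,15): 0⊕1⊕0⊕0⊕1⊕0⊕1⊕0 = 1
s2 (pos 2,3,6,7,10,11,14,15): 0⊕1⊕1⊕0⊕1⊕0⊕1⊕0 = 0
s4 (pos 4,5,6,7,12,13,14,15): 1⊕0⊕1⊕0⊕1⊕1⊕1⊕0 = 1
s8 (pos 8,9,10,11,12,13,14,15): 0⊕1⊕1⊕0⊕1⊕1⊕1⊕0 = 1
Syndrome s8…s1 = 1101 → error at position 13.
Flip position 13: 001101001101110 → 001101001101010
Read data bits from positions 3,5,6,7,9,10,11,12,13,14,15: 10101101010

10101101010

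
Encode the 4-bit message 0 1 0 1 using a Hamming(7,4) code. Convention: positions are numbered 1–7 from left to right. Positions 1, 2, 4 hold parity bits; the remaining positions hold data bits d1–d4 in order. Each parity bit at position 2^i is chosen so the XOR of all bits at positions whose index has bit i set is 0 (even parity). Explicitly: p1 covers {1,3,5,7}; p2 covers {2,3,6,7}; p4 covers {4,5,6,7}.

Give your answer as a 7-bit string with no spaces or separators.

0100101

Place data at non-parity positions: p1 p2 0 p4 1 0 1
p1 (pos 1,3,5,7): XOR of data positions = 0⊕1⊕1 = 0
p2 (pos 2,3,6,7): XOR of data positions = 0⊕0⊕1 = 1
p4 (pos 4,5,6,7): XOR of data positions = 1⊕0⊕1 = 0
Codeword: 0100101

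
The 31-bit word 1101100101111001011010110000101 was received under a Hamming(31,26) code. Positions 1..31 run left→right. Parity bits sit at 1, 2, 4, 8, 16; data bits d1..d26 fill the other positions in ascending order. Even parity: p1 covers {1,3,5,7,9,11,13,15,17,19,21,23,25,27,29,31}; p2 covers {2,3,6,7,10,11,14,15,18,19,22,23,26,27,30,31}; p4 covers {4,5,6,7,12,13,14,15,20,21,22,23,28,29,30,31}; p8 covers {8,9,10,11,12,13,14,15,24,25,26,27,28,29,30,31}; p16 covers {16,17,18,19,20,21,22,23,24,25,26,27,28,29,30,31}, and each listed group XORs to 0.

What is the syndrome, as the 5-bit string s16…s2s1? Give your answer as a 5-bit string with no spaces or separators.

s1 (pos 1,3,5,7,9,11,13,15,17,19,21,23,25,27,29,31): 1⊕0⊕1⊕0⊕0⊕1⊕1⊕0⊕0⊕1⊕1⊕1⊕0⊕0⊕1⊕1 = 1
s2 (pos 2,3,6,7,10,11,14,15,18,19,22,23,26,27,30,31): 1⊕0⊕0⊕0⊕1⊕1⊕0⊕0⊕1⊕1⊕0⊕1⊕0⊕0⊕0⊕1 = 1
s4 (pos 4,5,6,7,12,13,14,15,20,21,22,23,28,29,30,31): 1⊕1⊕0⊕0⊕1⊕1⊕0⊕0⊕0⊕1⊕0⊕1⊕0⊕1⊕0⊕1 = 0
s8 (pos 8,9,10,11,12,13,14,15,24,25,26,27,28,29,30,31): 1⊕0⊕1⊕1⊕1⊕1⊕0⊕0⊕1⊕0⊕0⊕0⊕0⊕1⊕0⊕1 = 0
s16 (pos 16,17,18,19,20,21,22,23,24,25,26,27,28,29,30,31): 1⊕0⊕1⊕1⊕0⊕1⊕0⊕1⊕1⊕0⊕0⊕0⊕0⊕1⊕0⊕1 = 0
Syndrome s16…s1 = 00011 → error at position 3.

00011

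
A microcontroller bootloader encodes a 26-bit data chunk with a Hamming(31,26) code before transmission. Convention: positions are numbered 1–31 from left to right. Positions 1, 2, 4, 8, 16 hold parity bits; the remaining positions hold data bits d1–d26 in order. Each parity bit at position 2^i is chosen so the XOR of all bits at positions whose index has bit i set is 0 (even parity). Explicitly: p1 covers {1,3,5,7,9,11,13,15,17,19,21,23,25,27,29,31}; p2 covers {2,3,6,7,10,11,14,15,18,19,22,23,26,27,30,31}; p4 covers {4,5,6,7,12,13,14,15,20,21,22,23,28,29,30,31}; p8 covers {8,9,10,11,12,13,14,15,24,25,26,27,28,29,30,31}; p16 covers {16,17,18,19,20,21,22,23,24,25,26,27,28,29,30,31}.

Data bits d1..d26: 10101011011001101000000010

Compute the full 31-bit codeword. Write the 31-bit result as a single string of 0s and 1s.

Place data at non-parity positions: p1 p2 1 p4 0 1 0 p8 1 0 1 1 0 1 1 p16 0 0 1 1 0 1 0 0 0 0 0 0 0 1 0
p1 (pos 1,3,5,7,9,11,13,15,17,19,21,23,25,27,29,31): XOR of data positions = 1⊕0⊕0⊕1⊕1⊕0⊕1⊕0⊕1⊕0⊕0⊕0⊕0⊕0⊕0 = 1
p2 (pos 2,3,6,7,10,11,14,15,18,19,22,23,26,27,30,31): XOR of data positions = 1⊕1⊕0⊕0⊕1⊕1⊕1⊕0⊕1⊕1⊕0⊕0⊕0⊕1⊕0 = 0
p4 (pos 4,5,6,7,12,13,14,15,20,21,22,23,28,29,30,31): XOR of data positions = 0⊕1⊕0⊕1⊕0⊕1⊕1⊕1⊕0⊕1⊕0⊕0⊕0⊕1⊕0 = 1
p8 (pos 8,9,10,11,12,13,14,15,24,25,26,27,28,29,30,31): XOR of data positions = 1⊕0⊕1⊕1⊕0⊕1⊕1⊕0⊕0⊕0⊕0⊕0⊕0⊕1⊕0 = 0
p16 (pos 16,17,18,19,20,21,22,23,24,25,26,27,28,29,30,31): XOR of data positions = 0⊕0⊕1⊕1⊕0⊕1⊕0⊕0⊕0⊕0⊕0⊕0⊕0⊕1⊕0 = 0
Codeword: 1011010010110110001101000000010

1011010010110110001101000000010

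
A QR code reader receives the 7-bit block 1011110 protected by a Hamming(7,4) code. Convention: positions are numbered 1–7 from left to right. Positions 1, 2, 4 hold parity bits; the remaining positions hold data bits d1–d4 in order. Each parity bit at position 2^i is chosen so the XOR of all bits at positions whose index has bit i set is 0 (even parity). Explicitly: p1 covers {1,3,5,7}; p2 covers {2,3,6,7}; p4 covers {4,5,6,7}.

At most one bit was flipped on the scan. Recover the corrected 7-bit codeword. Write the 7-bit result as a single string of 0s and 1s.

s1 (pos 1,3,5,7): 1⊕1⊕1⊕0 = 1
s2 (pos 2,3,6,7): 0⊕1⊕1⊕0 = 0
s4 (pos 4,5,6,7): 1⊕1⊕1⊕0 = 1
Syndrome s4…s1 = 101 → error at position 5.
Flip position 5: 1011110 → 1011010

1011010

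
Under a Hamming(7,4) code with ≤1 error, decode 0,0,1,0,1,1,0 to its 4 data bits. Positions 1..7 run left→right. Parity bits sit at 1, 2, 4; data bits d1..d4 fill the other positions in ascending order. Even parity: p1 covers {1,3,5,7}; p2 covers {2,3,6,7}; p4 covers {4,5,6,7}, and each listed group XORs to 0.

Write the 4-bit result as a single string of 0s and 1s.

1110

s1 (pos 1,3,5,7): 0⊕1⊕1⊕0 = 0
s2 (pos 2,3,6,7): 0⊕1⊕1⊕0 = 0
s4 (pos 4,5,6,7): 0⊕1⊕1⊕0 = 0
Syndrome s4…s1 = 000 → no error.
Read data bits from positions 3,5,6,7: 1110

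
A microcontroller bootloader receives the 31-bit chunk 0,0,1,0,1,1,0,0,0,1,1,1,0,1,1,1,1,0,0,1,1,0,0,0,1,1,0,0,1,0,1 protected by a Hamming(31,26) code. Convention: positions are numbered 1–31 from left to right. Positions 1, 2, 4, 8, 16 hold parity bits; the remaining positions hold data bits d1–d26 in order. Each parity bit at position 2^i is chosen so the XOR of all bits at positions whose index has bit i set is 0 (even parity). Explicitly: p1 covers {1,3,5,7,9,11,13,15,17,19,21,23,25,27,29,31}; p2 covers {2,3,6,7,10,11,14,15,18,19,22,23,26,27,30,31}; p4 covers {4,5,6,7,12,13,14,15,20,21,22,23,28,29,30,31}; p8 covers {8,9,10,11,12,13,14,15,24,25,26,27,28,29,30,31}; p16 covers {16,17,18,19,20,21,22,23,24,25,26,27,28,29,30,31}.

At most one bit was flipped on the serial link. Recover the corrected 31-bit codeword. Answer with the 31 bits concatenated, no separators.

0010110001111111100110001100101

s1 (pos 1,3,5,7,9,11,13,15,17,19,21,23,25,27,29,31): 0⊕1⊕1⊕0⊕0⊕1⊕0⊕1⊕1⊕0⊕1⊕0⊕1⊕0⊕1⊕1 = 1
s2 (pos 2,3,6,7,10,11,14,15,18,19,22,23,26,27,30,31): 0⊕1⊕1⊕0⊕1⊕1⊕1⊕1⊕0⊕0⊕0⊕0⊕1⊕0⊕0⊕1 = 0
s4 (pos 4,5,6,7,12,13,14,15,20,21,22,23,28,29,30,31): 0⊕1⊕1⊕0⊕1⊕0⊕1⊕1⊕1⊕1⊕0⊕0⊕0⊕1⊕0⊕1 = 1
s8 (pos 8,9,10,11,12,13,14,15,24,25,26,27,28,29,30,31): 0⊕0⊕1⊕1⊕1⊕0⊕1⊕1⊕0⊕1⊕1⊕0⊕0⊕1⊕0⊕1 = 1
s16 (pos 16,17,18,19,20,21,22,23,24,25,26,27,28,29,30,31): 1⊕1⊕0⊕0⊕1⊕1⊕0⊕0⊕0⊕1⊕1⊕0⊕0⊕1⊕0⊕1 = 0
Syndrome s16…s1 = 01101 → error at position 13.
Flip position 13: 0010110001110111100110001100101 → 0010110001111111100110001100101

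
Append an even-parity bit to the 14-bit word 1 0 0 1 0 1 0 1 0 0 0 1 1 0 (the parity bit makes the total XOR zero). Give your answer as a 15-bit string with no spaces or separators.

100101010001100

XOR of the 14 data bits: 1⊕0⊕0⊕1⊕0⊕1⊕0⊕1⊕0⊕0⊕0⊕1⊕1⊕0 = 0
Parity bit = 0 (so all 15 bits XOR to 0).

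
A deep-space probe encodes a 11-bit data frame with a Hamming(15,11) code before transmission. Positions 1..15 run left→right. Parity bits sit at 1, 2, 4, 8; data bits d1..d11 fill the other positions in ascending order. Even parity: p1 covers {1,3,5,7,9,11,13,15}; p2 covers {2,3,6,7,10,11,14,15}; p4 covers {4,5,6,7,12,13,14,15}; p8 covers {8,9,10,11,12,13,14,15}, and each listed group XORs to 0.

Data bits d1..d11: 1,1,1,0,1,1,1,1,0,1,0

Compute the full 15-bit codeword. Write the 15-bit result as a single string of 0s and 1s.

Place data at non-parity positions: p1 p2 1 p4 1 1 0 p8 1 1 1 1 0 1 0
p1 (pos 1,3,5,7,9,11,13,15): XOR of data positions = 1⊕1⊕0⊕1⊕1⊕0⊕0 = 0
p2 (pos 2,3,6,7,10,11,14,15): XOR of data positions = 1⊕1⊕0⊕1⊕1⊕1⊕0 = 1
p4 (pos 4,5,6,7,12,13,14,15): XOR of data positions = 1⊕1⊕0⊕1⊕0⊕1⊕0 = 0
p8 (pos 8,9,10,11,12,13,14,15): XOR of data positions = 1⊕1⊕1⊕1⊕0⊕1⊕0 = 1
Codeword: 011011011111010

011011011111010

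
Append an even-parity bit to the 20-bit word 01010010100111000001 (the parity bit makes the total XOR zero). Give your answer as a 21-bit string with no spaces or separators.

010100101001110000010

XOR of the 20 data bits: 0⊕1⊕0⊕1⊕0⊕0⊕1⊕0⊕1⊕0⊕0⊕1⊕1⊕1⊕0⊕0⊕0⊕0⊕0⊕1 = 0
Parity bit = 0 (so all 21 bits XOR to 0).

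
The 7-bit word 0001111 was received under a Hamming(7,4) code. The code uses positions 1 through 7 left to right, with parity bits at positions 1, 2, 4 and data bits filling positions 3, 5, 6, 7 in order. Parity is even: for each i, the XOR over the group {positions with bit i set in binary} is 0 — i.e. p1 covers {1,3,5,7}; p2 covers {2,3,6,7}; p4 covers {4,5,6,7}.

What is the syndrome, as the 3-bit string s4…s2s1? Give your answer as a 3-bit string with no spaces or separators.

s1 (pos 1,3,5,7): 0⊕0⊕1⊕1 = 0
s2 (pos 2,3,6,7): 0⊕0⊕1⊕1 = 0
s4 (pos 4,5,6,7): 1⊕1⊕1⊕1 = 0
Syndrome s4…s1 = 000 → no error.

000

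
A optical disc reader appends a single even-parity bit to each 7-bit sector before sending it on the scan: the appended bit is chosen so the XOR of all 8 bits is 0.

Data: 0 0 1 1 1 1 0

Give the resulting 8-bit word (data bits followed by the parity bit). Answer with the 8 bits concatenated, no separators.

00111100

XOR of the 7 data bits: 0⊕0⊕1⊕1⊕1⊕1⊕0 = 0
Parity bit = 0 (so all 8 bits XOR to 0).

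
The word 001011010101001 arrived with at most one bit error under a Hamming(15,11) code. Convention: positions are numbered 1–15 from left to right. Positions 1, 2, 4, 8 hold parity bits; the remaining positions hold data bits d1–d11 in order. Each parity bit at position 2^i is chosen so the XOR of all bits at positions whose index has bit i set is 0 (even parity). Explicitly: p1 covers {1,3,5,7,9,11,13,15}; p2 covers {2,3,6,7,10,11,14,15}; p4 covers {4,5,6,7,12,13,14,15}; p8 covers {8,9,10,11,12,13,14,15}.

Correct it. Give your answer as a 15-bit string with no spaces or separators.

s1 (pos 1,3,5,7,9,11,13,15): 0⊕1⊕1⊕0⊕0⊕0⊕0⊕1 = 1
s2 (pos 2,3,6,7,10,11,14,15): 0⊕1⊕1⊕0⊕1⊕0⊕0⊕1 = 0
s4 (pos 4,5,6,7,12,13,14,15): 0⊕1⊕1⊕0⊕1⊕0⊕0⊕1 = 0
s8 (pos 8,9,10,11,12,13,14,15): 1⊕0⊕1⊕0⊕1⊕0⊕0⊕1 = 0
Syndrome s8…s1 = 0001 → error at position 1.
Flip position 1: 001011010101001 → 101011010101001

101011010101001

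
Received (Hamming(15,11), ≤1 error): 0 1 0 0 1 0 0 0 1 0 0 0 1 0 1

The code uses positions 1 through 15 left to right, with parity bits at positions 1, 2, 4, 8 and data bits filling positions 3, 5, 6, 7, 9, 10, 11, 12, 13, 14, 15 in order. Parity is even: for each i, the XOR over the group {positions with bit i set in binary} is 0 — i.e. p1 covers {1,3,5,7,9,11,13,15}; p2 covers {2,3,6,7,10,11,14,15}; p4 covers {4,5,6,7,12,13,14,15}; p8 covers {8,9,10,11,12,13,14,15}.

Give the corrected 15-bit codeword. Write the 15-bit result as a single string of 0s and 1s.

s1 (pos 1,3,5,7,9,11,13,15): 0⊕0⊕1⊕0⊕1⊕0⊕1⊕1 = 0
s2 (pos 2,3,6,7,10,11,14,15): 1⊕0⊕0⊕0⊕0⊕0⊕0⊕1 = 0
s4 (pos 4,5,6,7,12,13,14,15): 0⊕1⊕0⊕0⊕0⊕1⊕0⊕1 = 1
s8 (pos 8,9,10,11,12,13,14,15): 0⊕1⊕0⊕0⊕0⊕1⊕0⊕1 = 1
Syndrome s8…s1 = 1100 → error at position 12.
Flip position 12: 010010001000101 → 010010001001101

010010001001101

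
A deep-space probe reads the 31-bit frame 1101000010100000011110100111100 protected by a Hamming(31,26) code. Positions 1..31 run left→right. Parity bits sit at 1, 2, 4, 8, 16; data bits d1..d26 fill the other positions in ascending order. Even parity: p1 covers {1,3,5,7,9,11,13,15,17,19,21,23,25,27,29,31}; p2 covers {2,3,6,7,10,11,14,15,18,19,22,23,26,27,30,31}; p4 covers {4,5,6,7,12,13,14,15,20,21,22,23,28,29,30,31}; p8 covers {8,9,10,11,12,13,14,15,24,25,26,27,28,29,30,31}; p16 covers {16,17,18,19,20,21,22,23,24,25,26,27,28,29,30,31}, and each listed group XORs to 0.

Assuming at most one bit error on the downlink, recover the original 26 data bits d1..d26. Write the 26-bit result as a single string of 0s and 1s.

s1 (pos 1,3,5,7,9,11,13,15,17,19,21,23,25,27,29,31): 1⊕0⊕0⊕0⊕1⊕1⊕0⊕0⊕0⊕1⊕1⊕1⊕0⊕1⊕1⊕0 = 0
s2 (pos 2,3,6,7,10,11,14,15,18,19,22,23,26,27,30,31): 1⊕0⊕0⊕0⊕0⊕1⊕0⊕0⊕1⊕1⊕0⊕1⊕1⊕1⊕0⊕0 = 1
s4 (pos 4,5,6,7,12,13,14,15,20,21,22,23,28,29,30,31): 1⊕0⊕0⊕0⊕0⊕0⊕0⊕0⊕1⊕1⊕0⊕1⊕1⊕1⊕0⊕0 = 0
s8 (pos 8,9,10,11,12,13,14,15,24,25,26,27,28,29,30,31): 0⊕1⊕0⊕1⊕0⊕0⊕0⊕0⊕0⊕0⊕1⊕1⊕1⊕1⊕0⊕0 = 0
s16 (pos 16,17,18,19,20,21,22,23,24,25,26,27,28,29,30,31): 0⊕0⊕1⊕1⊕1⊕1⊕0⊕1⊕0⊕0⊕1⊕1⊕1⊕1⊕0⊕0 = 1
Syndrome s16…s1 = 10010 → error at position 18.
Flip position 18: 1101000010100000011110100111100 → 1101000010100000001110100111100
Read data bits from positions 3,5,6,7,9,10,11,12,13,14,15,17,18,19,20,21,22,23,24,25,26,27,28,29,30,31: 00001010000001110100111100

00001010000001110100111100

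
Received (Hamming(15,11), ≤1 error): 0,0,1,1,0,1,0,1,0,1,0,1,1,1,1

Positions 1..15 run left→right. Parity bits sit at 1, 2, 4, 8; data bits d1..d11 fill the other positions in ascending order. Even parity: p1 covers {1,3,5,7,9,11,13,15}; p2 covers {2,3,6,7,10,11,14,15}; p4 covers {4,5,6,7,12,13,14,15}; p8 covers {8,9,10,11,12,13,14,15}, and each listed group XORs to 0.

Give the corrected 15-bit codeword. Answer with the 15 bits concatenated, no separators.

s1 (pos 1,3,5,7,9,11,13,15): 0⊕1⊕0⊕0⊕0⊕0⊕1⊕1 = 1
s2 (pos 2,3,6,7,10,11,14,15): 0⊕1⊕1⊕0⊕1⊕0⊕1⊕1 = 1
s4 (pos 4,5,6,7,12,13,14,15): 1⊕0⊕1⊕0⊕1⊕1⊕1⊕1 = 0
s8 (pos 8,9,10,11,12,13,14,15): 1⊕0⊕1⊕0⊕1⊕1⊕1⊕1 = 0
Syndrome s8…s1 = 0011 → error at position 3.
Flip position 3: 001101010101111 → 000101010101111

000101010101111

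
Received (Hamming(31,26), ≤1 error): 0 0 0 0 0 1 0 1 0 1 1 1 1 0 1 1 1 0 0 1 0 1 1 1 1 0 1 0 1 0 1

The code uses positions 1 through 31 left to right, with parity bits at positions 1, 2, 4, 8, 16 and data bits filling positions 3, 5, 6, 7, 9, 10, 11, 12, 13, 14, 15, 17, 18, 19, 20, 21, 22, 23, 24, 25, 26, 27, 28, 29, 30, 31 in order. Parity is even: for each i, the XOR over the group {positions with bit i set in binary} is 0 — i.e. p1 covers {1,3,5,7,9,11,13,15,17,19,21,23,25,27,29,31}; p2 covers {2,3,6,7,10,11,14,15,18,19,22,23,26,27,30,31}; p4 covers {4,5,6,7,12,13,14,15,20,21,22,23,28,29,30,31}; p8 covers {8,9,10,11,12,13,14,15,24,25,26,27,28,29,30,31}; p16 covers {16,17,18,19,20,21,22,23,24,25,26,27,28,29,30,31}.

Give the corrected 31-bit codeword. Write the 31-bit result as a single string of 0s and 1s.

s1 (pos 1,3,5,7,9,11,13,15,17,19,21,23,25,27,29,31): 0⊕0⊕0⊕0⊕0⊕1⊕1⊕1⊕1⊕0⊕0⊕1⊕1⊕1⊕1⊕1 = 1
s2 (pos 2,3,6,7,10,11,14,15,18,19,22,23,26,27,30,31): 0⊕0⊕1⊕0⊕1⊕1⊕0⊕1⊕0⊕0⊕1⊕1⊕0⊕1⊕0⊕1 = 0
s4 (pos 4,5,6,7,12,13,14,15,20,21,22,23,28,29,30,31): 0⊕0⊕1⊕0⊕1⊕1⊕0⊕1⊕1⊕0⊕1⊕1⊕0⊕1⊕0⊕1 = 1
s8 (pos 8,9,10,11,12,13,14,15,24,25,26,27,28,29,30,31): 1⊕0⊕1⊕1⊕1⊕1⊕0⊕1⊕1⊕1⊕0⊕1⊕0⊕1⊕0⊕1 = 1
s16 (pos 16,17,18,19,20,21,22,23,24,25,26,27,28,29,30,31): 1⊕1⊕0⊕0⊕1⊕0⊕1⊕1⊕1⊕1⊕0⊕1⊕0⊕1⊕0⊕1 = 0
Syndrome s16…s1 = 01101 → error at position 13.
Flip position 13: 0000010101111011100101111010101 → 0000010101110011100101111010101

0000010101110011100101111010101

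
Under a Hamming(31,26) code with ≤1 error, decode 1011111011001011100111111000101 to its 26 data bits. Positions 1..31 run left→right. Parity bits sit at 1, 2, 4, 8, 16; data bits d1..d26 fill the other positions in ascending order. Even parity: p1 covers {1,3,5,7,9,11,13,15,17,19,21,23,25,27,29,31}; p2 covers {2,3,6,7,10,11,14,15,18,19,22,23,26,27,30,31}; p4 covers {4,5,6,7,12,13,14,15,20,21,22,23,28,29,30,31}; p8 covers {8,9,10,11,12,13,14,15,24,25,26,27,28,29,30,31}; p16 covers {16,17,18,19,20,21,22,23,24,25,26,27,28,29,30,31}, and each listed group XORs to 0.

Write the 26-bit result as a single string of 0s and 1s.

11111100101100111111000101

s1 (pos 1,3,5,7,9,11,13,15,17,19,21,23,25,27,29,31): 1⊕1⊕1⊕1⊕1⊕0⊕1⊕1⊕1⊕0⊕1⊕1⊕1⊕0⊕1⊕1 = 1
s2 (pos 2,3,6,7,10,11,14,15,18,19,22,23,26,27,30,31): 0⊕1⊕1⊕1⊕1⊕0⊕0⊕1⊕0⊕0⊕1⊕1⊕0⊕0⊕0⊕1 = 0
s4 (pos 4,5,6,7,12,13,14,15,20,21,22,23,28,29,30,31): 1⊕1⊕1⊕1⊕0⊕1⊕0⊕1⊕1⊕1⊕1⊕1⊕0⊕1⊕0⊕1 = 0
s8 (pos 8,9,10,11,12,13,14,15,24,25,26,27,28,29,30,31): 0⊕1⊕1⊕0⊕0⊕1⊕0⊕1⊕1⊕1⊕0⊕0⊕0⊕1⊕0⊕1 = 0
s16 (pos 16,17,18,19,20,21,22,23,24,25,26,27,28,29,30,31): 1⊕1⊕0⊕0⊕1⊕1⊕1⊕1⊕1⊕1⊕0⊕0⊕0⊕1⊕0⊕1 = 0
Syndrome s16…s1 = 00001 → error at position 1.
Flip position 1: 1011111011001011100111111000101 → 0011111011001011100111111000101
Read data bits from positions 3,5,6,7,9,10,11,12,13,14,15,17,18,19,20,21,22,23,24,25,26,27,28,29,30,31: 11111100101100111111000101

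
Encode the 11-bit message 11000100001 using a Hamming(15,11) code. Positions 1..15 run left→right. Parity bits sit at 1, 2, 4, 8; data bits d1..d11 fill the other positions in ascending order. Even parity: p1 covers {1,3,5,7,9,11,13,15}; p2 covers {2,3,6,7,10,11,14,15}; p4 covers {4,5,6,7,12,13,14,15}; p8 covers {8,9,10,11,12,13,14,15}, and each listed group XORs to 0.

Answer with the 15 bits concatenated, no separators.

111010000100001

Place data at non-parity positions: p1 p2 1 p4 1 0 0 p8 0 1 0 0 0 0 1
p1 (pos 1,3,5,7,9,11,13,15): XOR of data positions = 1⊕1⊕0⊕0⊕0⊕0⊕1 = 1
p2 (pos 2,3,6,7,10,11,14,15): XOR of data positions = 1⊕0⊕0⊕1⊕0⊕0⊕1 = 1
p4 (pos 4,5,6,7,12,13,14,15): XOR of data positions = 1⊕0⊕0⊕0⊕0⊕0⊕1 = 0
p8 (pos 8,9,10,11,12,13,14,15): XOR of data positions = 0⊕1⊕0⊕0⊕0⊕0⊕1 = 0
Codeword: 111010000100001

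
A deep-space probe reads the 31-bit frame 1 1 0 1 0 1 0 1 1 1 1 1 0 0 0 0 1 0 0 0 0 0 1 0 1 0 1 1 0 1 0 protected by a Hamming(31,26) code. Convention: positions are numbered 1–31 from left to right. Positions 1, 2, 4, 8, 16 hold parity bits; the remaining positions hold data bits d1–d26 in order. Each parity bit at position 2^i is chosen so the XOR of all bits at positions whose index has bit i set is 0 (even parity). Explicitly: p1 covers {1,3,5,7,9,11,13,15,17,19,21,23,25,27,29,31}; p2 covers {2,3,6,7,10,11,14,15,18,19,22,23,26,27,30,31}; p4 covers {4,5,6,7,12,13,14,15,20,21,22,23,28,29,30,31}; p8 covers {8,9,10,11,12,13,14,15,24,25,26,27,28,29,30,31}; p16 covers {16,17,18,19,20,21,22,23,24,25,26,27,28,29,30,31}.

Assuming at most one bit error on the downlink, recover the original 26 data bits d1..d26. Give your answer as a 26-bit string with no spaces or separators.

s1 (pos 1,3,5,7,9,11,13,15,17,19,21,23,25,27,29,31): 1⊕0⊕0⊕0⊕1⊕1⊕0⊕0⊕1⊕0⊕0⊕1⊕1⊕1⊕0⊕0 = 1
s2 (pos 2,3,6,7,10,11,14,15,18,19,22,23,26,27,30,31): 1⊕0⊕1⊕0⊕1⊕1⊕0⊕0⊕0⊕0⊕0⊕1⊕0⊕1⊕1⊕0 = 1
s4 (pos 4,5,6,7,12,13,14,15,20,21,22,23,28,29,30,31): 1⊕0⊕1⊕0⊕1⊕0⊕0⊕0⊕0⊕0⊕0⊕1⊕1⊕0⊕1⊕0 = 0
s8 (pos 8,9,10,11,12,13,14,15,24,25,26,27,28,29,30,31): 1⊕1⊕1⊕1⊕1⊕0⊕0⊕0⊕0⊕1⊕0⊕1⊕1⊕0⊕1⊕0 = 1
s16 (pos 16,17,18,19,20,21,22,23,24,25,26,27,28,29,30,31): 0⊕1⊕0⊕0⊕0⊕0⊕0⊕1⊕0⊕1⊕0⊕1⊕1⊕0⊕1⊕0 = 0
Syndrome s16…s1 = 01011 → error at position 11.
Flip position 11: 1101010111110000100000101011010 → 1101010111010000100000101011010
Read data bits from positions 3,5,6,7,9,10,11,12,13,14,15,17,18,19,20,21,22,23,24,25,26,27,28,29,30,31: 00101101000100000101011010

00101101000100000101011010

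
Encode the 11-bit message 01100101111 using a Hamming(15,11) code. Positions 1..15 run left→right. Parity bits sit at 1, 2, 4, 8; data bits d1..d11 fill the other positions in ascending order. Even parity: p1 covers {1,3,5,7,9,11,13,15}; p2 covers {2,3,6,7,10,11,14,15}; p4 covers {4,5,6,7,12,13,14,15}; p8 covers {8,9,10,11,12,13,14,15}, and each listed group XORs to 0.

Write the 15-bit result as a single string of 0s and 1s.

Place data at non-parity positions: p1 p2 0 p4 1 1 0 p8 0 1 0 1 1 1 1
p1 (pos 1,3,5,7,9,11,13,15): XOR of data positions = 0⊕1⊕0⊕0⊕0⊕1⊕1 = 1
p2 (pos 2,3,6,7,10,11,14,15): XOR of data positions = 0⊕1⊕0⊕1⊕0⊕1⊕1 = 0
p4 (pos 4,5,6,7,12,13,14,15): XOR of data positions = 1⊕1⊕0⊕1⊕1⊕1⊕1 = 0
p8 (pos 8,9,10,11,12,13,14,15): XOR of data positions = 0⊕1⊕0⊕1⊕1⊕1⊕1 = 1
Codeword: 100011010101111

100011010101111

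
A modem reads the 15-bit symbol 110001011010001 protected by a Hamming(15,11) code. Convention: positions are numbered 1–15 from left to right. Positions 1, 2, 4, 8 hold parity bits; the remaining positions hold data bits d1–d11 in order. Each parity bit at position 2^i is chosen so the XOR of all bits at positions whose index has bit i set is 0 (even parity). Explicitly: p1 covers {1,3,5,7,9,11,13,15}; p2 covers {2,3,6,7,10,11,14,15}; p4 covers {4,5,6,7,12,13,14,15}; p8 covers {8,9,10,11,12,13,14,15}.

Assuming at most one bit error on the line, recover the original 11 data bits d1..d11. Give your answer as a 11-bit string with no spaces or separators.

s1 (pos 1,3,5,7,9,11,13,15): 1⊕0⊕0⊕0⊕1⊕1⊕0⊕1 = 0
s2 (pos 2,3,6,7,10,11,14,15): 1⊕0⊕1⊕0⊕0⊕1⊕0⊕1 = 0
s4 (pos 4,5,6,7,12,13,14,15): 0⊕0⊕1⊕0⊕0⊕0⊕0⊕1 = 0
s8 (pos 8,9,10,11,12,13,14,15): 1⊕1⊕0⊕1⊕0⊕0⊕0⊕1 = 0
Syndrome s8…s1 = 0000 → no error.
Read data bits from positions 3,5,6,7,9,10,11,12,13,14,15: 00101010001

00101010001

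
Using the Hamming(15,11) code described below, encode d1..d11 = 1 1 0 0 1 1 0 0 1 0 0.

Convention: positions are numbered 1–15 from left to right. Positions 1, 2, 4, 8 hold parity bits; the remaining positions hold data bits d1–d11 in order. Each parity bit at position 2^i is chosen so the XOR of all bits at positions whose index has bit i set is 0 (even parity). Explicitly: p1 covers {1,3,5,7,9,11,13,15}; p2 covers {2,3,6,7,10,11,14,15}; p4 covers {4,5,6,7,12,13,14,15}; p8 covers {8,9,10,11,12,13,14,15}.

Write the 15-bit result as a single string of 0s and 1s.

001010011100100

Place data at non-parity positions: p1 p2 1 p4 1 0 0 p8 1 1 0 0 1 0 0
p1 (pos 1,3,5,7,9,11,13,15): XOR of data positions = 1⊕1⊕0⊕1⊕0⊕1⊕0 = 0
p2 (pos 2,3,6,7,10,11,14,15): XOR of data positions = 1⊕0⊕0⊕1⊕0⊕0⊕0 = 0
p4 (pos 4,5,6,7,12,13,14,15): XOR of data positions = 1⊕0⊕0⊕0⊕1⊕0⊕0 = 0
p8 (pos 8,9,10,11,12,13,14,15): XOR of data positions = 1⊕1⊕0⊕0⊕1⊕0⊕0 = 1
Codeword: 001010011100100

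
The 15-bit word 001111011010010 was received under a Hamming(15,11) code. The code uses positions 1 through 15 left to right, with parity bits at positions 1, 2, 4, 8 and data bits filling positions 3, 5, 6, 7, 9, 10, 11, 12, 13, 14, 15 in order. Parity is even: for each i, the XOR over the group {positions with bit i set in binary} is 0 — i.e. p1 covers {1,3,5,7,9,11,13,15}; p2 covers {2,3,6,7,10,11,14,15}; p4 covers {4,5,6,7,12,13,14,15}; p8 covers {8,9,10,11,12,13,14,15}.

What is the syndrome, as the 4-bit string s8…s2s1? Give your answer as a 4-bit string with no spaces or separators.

0000

s1 (pos 1,3,5,7,9,11,13,15): 0⊕1⊕1⊕0⊕1⊕1⊕0⊕0 = 0
s2 (pos 2,3,6,7,10,11,14,15): 0⊕1⊕1⊕0⊕0⊕1⊕1⊕0 = 0
s4 (pos 4,5,6,7,12,13,14,15): 1⊕1⊕1⊕0⊕0⊕0⊕1⊕0 = 0
s8 (pos 8,9,10,11,12,13,14,15): 1⊕1⊕0⊕1⊕0⊕0⊕1⊕0 = 0
Syndrome s8…s1 = 0000 → no error.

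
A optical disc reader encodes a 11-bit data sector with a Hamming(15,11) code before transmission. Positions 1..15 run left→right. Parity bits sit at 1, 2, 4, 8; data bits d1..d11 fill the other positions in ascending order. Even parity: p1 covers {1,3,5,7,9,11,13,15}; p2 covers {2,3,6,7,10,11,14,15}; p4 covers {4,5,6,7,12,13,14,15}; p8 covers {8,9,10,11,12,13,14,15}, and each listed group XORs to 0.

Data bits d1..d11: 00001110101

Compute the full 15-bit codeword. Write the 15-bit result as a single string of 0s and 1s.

010000011110101

Place data at non-parity positions: p1 p2 0 p4 0 0 0 p8 1 1 1 0 1 0 1
p1 (pos 1,3,5,7,9,11,13,15): XOR of data positions = 0⊕0⊕0⊕1⊕1⊕1⊕1 = 0
p2 (pos 2,3,6,7,10,11,14,15): XOR of data positions = 0⊕0⊕0⊕1⊕1⊕0⊕1 = 1
p4 (pos 4,5,6,7,12,13,14,15): XOR of data positions = 0⊕0⊕0⊕0⊕1⊕0⊕1 = 0
p8 (pos 8,9,10,11,12,13,14,15): XOR of data positions = 1⊕1⊕1⊕0⊕1⊕0⊕1 = 1
Codeword: 010000011110101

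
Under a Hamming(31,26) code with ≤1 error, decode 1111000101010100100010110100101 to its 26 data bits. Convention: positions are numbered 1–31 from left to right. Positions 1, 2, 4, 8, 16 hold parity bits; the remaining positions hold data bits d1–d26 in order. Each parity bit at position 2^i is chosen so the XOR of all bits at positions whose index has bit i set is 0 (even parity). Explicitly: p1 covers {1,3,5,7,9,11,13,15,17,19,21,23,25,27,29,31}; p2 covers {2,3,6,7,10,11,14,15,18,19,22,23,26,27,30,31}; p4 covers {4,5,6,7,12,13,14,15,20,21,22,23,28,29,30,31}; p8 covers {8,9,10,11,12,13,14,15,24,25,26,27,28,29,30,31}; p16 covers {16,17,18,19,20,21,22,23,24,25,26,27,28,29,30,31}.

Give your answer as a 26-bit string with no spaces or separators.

s1 (pos 1,3,5,7,9,11,13,15,17,19,21,23,25,27,29,31): 1⊕1⊕0⊕0⊕0⊕0⊕0⊕0⊕1⊕0⊕1⊕1⊕0⊕0⊕1⊕1 = 1
s2 (pos 2,3,6,7,10,11,14,15,18,19,22,23,26,27,30,31): 1⊕1⊕0⊕0⊕1⊕0⊕1⊕0⊕0⊕0⊕0⊕1⊕1⊕0⊕0⊕1 = 1
s4 (pos 4,5,6,7,12,13,14,15,20,21,22,23,28,29,30,31): 1⊕0⊕0⊕0⊕1⊕0⊕1⊕0⊕0⊕1⊕0⊕1⊕0⊕1⊕0⊕1 = 1
s8 (pos 8,9,10,11,12,13,14,15,24,25,26,27,28,29,30,31): 1⊕0⊕1⊕0⊕1⊕0⊕1⊕0⊕1⊕0⊕1⊕0⊕0⊕1⊕0⊕1 = 0
s16 (pos 16,17,18,19,20,21,22,23,24,25,26,27,28,29,30,31): 0⊕1⊕0⊕0⊕0⊕1⊕0⊕1⊕1⊕0⊕1⊕0⊕0⊕1⊕0⊕1 = 1
Syndrome s16…s1 = 10111 → error at position 23.
Flip position 23: 1111000101010100100010110100101 → 1111000101010100100010010100101
Read data bits from positions 3,5,6,7,9,10,11,12,13,14,15,17,18,19,20,21,22,23,24,25,26,27,28,29,30,31: 10000101010100010010100101

10000101010100010010100101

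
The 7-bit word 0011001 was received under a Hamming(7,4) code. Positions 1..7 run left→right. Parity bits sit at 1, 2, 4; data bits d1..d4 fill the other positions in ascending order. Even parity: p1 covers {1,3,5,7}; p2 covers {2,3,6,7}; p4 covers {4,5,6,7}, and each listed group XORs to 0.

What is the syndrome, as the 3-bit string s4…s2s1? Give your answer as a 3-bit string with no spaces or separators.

s1 (pos 1,3,5,7): 0⊕1⊕0⊕1 = 0
s2 (pos 2,3,6,7): 0⊕1⊕0⊕1 = 0
s4 (pos 4,5,6,7): 1⊕0⊕0⊕1 = 0
Syndrome s4…s1 = 000 → no error.

000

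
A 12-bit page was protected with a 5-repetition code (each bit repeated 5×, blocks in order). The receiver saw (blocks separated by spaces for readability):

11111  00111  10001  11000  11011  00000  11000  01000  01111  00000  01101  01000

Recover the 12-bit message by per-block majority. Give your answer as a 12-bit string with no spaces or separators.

Block 1 (11111): 5 ones → 1
Block 2 (00111): 3 ones → 1
Block 3 (10001): 2 ones → 0
Block 4 (11000): 2 ones → 0
Block 5 (11011): 4 ones → 1
Block 6 (00000): 0 ones → 0
Block 7 (11000): 2 ones → 0
Block 8 (01000): 1 one → 0
Block 9 (01111): 4 ones → 1
Block 10 (00000): 0 ones → 0
Block 11 (01101): 3 ones → 1
Block 12 (01000): 1 one → 0

110010001010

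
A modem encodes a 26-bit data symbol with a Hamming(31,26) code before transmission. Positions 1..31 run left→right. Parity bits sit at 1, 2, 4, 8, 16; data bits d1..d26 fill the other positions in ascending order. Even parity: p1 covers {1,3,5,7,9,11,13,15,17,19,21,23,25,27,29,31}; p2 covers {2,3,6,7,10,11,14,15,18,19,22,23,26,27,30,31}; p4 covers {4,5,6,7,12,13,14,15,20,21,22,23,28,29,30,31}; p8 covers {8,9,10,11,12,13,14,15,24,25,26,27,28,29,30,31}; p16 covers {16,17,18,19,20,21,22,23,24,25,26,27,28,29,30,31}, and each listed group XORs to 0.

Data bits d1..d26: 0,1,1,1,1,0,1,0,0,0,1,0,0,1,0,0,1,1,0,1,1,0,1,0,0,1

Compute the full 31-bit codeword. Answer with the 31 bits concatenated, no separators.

Place data at non-parity positions: p1 p2 0 p4 1 1 1 p8 1 0 1 0 0 0 1 p16 0 0 1 0 0 1 1 0 1 1 0 1 0 0 1
p1 (pos 1,3,5,7,9,11,13,15,17,19,21,23,25,27,29,31): XOR of data positions = 0⊕1⊕1⊕1⊕1⊕0⊕1⊕0⊕1⊕0⊕1⊕1⊕0⊕0⊕1 = 1
p2 (pos 2,3,6,7,10,11,14,15,18,19,22,23,26,27,30,31): XOR of data positions = 0⊕1⊕1⊕0⊕1⊕0⊕1⊕0⊕1⊕1⊕1⊕1⊕0⊕0⊕1 = 1
p4 (pos 4,5,6,7,12,13,14,15,20,21,22,23,28,29,30,31): XOR of data positions = 1⊕1⊕1⊕0⊕0⊕0⊕1⊕0⊕0⊕1⊕1⊕1⊕0⊕0⊕1 = 0
p8 (pos 8,9,10,11,12,13,14,15,24,25,26,27,28,29,30,31): XOR of data positions = 1⊕0⊕1⊕0⊕0⊕0⊕1⊕0⊕1⊕1⊕0⊕1⊕0⊕0⊕1 = 1
p16 (pos 16,17,18,19,20,21,22,23,24,25,26,27,28,29,30,31): XOR of data positions = 0⊕0⊕1⊕0⊕0⊕1⊕1⊕0⊕1⊕1⊕0⊕1⊕0⊕0⊕1 = 1
Codeword: 1100111110100011001001101101001

1100111110100011001001101101001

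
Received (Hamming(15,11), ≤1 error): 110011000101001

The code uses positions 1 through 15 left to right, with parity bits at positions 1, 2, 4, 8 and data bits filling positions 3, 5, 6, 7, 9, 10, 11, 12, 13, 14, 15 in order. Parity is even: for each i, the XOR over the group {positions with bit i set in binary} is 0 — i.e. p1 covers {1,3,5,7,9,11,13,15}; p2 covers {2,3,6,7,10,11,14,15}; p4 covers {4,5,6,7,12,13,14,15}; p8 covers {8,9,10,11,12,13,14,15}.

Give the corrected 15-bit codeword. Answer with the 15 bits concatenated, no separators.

110011001101001

s1 (pos 1,3,5,7,9,11,13,15): 1⊕0⊕1⊕0⊕0⊕0⊕0⊕1 = 1
s2 (pos 2,3,6,7,10,11,14,15): 1⊕0⊕1⊕0⊕1⊕0⊕0⊕1 = 0
s4 (pos 4,5,6,7,12,13,14,15): 0⊕1⊕1⊕0⊕1⊕0⊕0⊕1 = 0
s8 (pos 8,9,10,11,12,13,14,15): 0⊕0⊕1⊕0⊕1⊕0⊕0⊕1 = 1
Syndrome s8…s1 = 1001 → error at position 9.
Flip position 9: 110011000101001 → 110011001101001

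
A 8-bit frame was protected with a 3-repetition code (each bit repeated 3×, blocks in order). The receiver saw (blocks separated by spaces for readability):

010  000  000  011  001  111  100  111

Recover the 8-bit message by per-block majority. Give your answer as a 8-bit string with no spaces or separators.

Block 1 (010): 1 one → 0
Block 2 (000): 0 ones → 0
Block 3 (000): 0 ones → 0
Block 4 (011): 2 ones → 1
Block 5 (001): 1 one → 0
Block 6 (111): 3 ones → 1
Block 7 (100): 1 one → 0
Block 8 (111): 3 ones → 1

00010101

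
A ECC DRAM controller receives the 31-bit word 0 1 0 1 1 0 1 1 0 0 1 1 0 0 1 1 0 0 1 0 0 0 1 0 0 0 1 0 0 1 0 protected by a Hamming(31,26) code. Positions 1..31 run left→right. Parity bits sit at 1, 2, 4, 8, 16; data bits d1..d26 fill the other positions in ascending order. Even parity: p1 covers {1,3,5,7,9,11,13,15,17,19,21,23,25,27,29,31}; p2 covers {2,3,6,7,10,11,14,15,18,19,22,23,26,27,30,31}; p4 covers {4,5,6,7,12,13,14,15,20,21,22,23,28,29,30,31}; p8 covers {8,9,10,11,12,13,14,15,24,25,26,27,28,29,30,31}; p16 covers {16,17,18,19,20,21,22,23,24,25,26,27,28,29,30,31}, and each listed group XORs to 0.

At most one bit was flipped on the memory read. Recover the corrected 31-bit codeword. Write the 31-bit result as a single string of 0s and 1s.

0101101100110011001010100010010

s1 (pos 1,3,5,7,9,11,13,15,17,19,21,23,25,27,29,31): 0⊕0⊕1⊕1⊕0⊕1⊕0⊕1⊕0⊕1⊕0⊕1⊕0⊕1⊕0⊕0 = 1
s2 (pos 2,3,6,7,10,11,14,15,18,19,22,23,26,27,30,31): 1⊕0⊕0⊕1⊕0⊕1⊕0⊕1⊕0⊕1⊕0⊕1⊕0⊕1⊕1⊕0 = 0
s4 (pos 4,5,6,7,12,13,14,15,20,21,22,23,28,29,30,31): 1⊕1⊕0⊕1⊕1⊕0⊕0⊕1⊕0⊕0⊕0⊕1⊕0⊕0⊕1⊕0 = 1
s8 (pos 8,9,10,11,12,13,14,15,24,25,26,27,28,29,30,31): 1⊕0⊕0⊕1⊕1⊕0⊕0⊕1⊕0⊕0⊕0⊕1⊕0⊕0⊕1⊕0 = 0
s16 (pos 16,17,18,19,20,21,22,23,24,25,26,27,28,29,30,31): 1⊕0⊕0⊕1⊕0⊕0⊕0⊕1⊕0⊕0⊕0⊕1⊕0⊕0⊕1⊕0 = 1
Syndrome s16…s1 = 10101 → error at position 21.
Flip position 21: 0101101100110011001000100010010 → 0101101100110011001010100010010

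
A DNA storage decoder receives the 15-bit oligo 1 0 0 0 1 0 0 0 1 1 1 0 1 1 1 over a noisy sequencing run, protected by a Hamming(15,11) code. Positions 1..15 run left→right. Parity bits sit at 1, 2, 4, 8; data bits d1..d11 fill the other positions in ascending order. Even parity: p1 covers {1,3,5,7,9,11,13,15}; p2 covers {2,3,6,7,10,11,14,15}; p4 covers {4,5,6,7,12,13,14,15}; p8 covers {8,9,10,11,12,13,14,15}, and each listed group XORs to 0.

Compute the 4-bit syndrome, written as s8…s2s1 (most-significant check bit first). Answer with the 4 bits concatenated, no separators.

0000

s1 (pos 1,3,5,7,9,11,13,15): 1⊕0⊕1⊕0⊕1⊕1⊕1⊕1 = 0
s2 (pos 2,3,6,7,10,11,14,15): 0⊕0⊕0⊕0⊕1⊕1⊕1⊕1 = 0
s4 (pos 4,5,6,7,12,13,14,15): 0⊕1⊕0⊕0⊕0⊕1⊕1⊕1 = 0
s8 (pos 8,9,10,11,12,13,14,15): 0⊕1⊕1⊕1⊕0⊕1⊕1⊕1 = 0
Syndrome s8…s1 = 0000 → no error.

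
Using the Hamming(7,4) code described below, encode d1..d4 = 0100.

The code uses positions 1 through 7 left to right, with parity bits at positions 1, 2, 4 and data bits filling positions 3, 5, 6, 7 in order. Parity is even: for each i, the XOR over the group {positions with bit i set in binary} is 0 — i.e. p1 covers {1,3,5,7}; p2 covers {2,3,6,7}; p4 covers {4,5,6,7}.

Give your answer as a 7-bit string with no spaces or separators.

Place data at non-parity positions: p1 p2 0 p4 1 0 0
p1 (pos 1,3,5,7): XOR of data positions = 0⊕1⊕0 = 1
p2 (pos 2,3,6,7): XOR of data positions = 0⊕0⊕0 = 0
p4 (pos 4,5,6,7): XOR of data positions = 1⊕0⊕0 = 1
Codeword: 1001100

1001100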